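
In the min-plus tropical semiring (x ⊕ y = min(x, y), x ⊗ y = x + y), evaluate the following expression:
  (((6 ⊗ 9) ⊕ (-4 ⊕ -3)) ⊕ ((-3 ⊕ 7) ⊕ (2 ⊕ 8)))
(((6 ⊗ 9) ⊕ (-4 ⊕ -3)) ⊕ ((-3 ⊕ 7) ⊕ (2 ⊕ 8))) = -4

Expand innermost to outermost. Recall ⊕ takes the minimum of its arguments and ⊗ takes their sum. Working out the expression (((6 ⊗ 9) ⊕ (-4 ⊕ -3)) ⊕ ((-3 ⊕ 7) ⊕ (2 ⊕ 8))) gives -4.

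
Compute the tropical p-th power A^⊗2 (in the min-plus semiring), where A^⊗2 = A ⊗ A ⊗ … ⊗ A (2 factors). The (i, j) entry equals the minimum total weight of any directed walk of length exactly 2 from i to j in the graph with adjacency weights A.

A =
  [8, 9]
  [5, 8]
A^⊗2 =
  [14, 17]
  [13, 14]

Each entry (A^⊗2)_ij equals the minimum over all length-2 walks i = v_0 → v_1 → … → v_2 = j of Σ_t A[v_t][v_{t+1}]. For example, for (i, j) = (0, 1) we minimise over 2 possible intermediate vertex sequences; the minimum is 17, attained along the walk 0 → 0 → 1.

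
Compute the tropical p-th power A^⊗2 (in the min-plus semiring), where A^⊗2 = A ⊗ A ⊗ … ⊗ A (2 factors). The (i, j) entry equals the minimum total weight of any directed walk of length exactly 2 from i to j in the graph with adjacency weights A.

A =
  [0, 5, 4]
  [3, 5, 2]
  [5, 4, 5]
A^⊗2 =
  [0, 5, 4]
  [3, 6, 7]
  [5, 9, 6]

Each entry (A^⊗2)_ij equals the minimum over all length-2 walks i = v_0 → v_1 → … → v_2 = j of Σ_t A[v_t][v_{t+1}]. For example, for (i, j) = (0, 2) we minimise over 3 possible intermediate vertex sequences; the minimum is 4, attained along the walk 0 → 0 → 2.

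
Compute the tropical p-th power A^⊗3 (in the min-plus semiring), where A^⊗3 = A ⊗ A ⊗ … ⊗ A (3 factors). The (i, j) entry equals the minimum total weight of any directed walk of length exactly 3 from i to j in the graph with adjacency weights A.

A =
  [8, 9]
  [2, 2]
A^⊗3 =
  [13, 13]
  [6, 6]

Each entry (A^⊗3)_ij equals the minimum over all length-3 walks i = v_0 → v_1 → … → v_3 = j of Σ_t A[v_t][v_{t+1}]. For example, for (i, j) = (0, 1) we minimise over 4 possible intermediate vertex sequences; the minimum is 13, attained along the walk 0 → 1 → 1 → 1.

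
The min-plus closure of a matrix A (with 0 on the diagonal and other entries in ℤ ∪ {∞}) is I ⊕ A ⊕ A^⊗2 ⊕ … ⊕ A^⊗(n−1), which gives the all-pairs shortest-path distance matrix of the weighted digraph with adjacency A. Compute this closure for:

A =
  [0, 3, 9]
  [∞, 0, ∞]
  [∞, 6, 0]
Closure =
  [0, 3, 9]
  [∞, 0, ∞]
  [∞, 6, 0]

This is the Floyd-Warshall all-pairs shortest-path computation. For each intermediate vertex k = 0, 1, …, 2, update dist[i][j] ← min(dist[i][j], dist[i][k] + dist[k][j]). The final matrix gives, for each (i, j), the minimum total weight of any directed path from i to j (possibly empty when i = j).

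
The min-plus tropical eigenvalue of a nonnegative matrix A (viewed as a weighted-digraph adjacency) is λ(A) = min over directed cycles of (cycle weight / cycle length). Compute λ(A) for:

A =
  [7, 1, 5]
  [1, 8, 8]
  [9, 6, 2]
λ(A) = 1

Enumerate directed cycles and compute their means (weight / length). Sample:
  cycle 0 → 0: weight = 7, length = 1, mean = 7/1 ≈ 7.000
  cycle 1 → 1: weight = 8, length = 1, mean = 8/1 ≈ 8.000
  cycle 2 → 2: weight = 2, length = 1, mean = 2/1 ≈ 2.000
  cycle 0 → 1 → 0: weight = 2, length = 2, mean = 2/2 ≈ 1.000
  cycle 0 → 2 → 0: weight = 14, length = 2, mean = 14/2 ≈ 7.000
  cycle 1 → 0 → 1: weight = 2, length = 2, mean = 2/2 ≈ 1.000
Minimum mean = 1.000, attained e.g. along the cycle 0 → 1 → 0 with weight 2 and length 2. So λ(A) = 2/2 = 1.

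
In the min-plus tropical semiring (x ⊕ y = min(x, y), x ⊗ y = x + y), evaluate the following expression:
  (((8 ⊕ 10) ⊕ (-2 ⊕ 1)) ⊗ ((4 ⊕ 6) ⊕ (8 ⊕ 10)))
(((8 ⊕ 10) ⊕ (-2 ⊕ 1)) ⊗ ((4 ⊕ 6) ⊕ (8 ⊕ 10))) = 2

Expand innermost to outermost. Recall ⊕ takes the minimum of its arguments and ⊗ takes their sum. Working out the expression (((8 ⊕ 10) ⊕ (-2 ⊕ 1)) ⊗ ((4 ⊕ 6) ⊕ (8 ⊕ 10))) gives 2.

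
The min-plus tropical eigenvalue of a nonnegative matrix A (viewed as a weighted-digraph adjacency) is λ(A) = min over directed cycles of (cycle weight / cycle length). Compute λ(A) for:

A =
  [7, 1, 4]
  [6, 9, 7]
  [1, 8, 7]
λ(A) = 5/2

Enumerate directed cycles and compute their means (weight / length). Sample:
  cycle 0 → 0: weight = 7, length = 1, mean = 7/1 ≈ 7.000
  cycle 1 → 1: weight = 9, length = 1, mean = 9/1 ≈ 9.000
  cycle 2 → 2: weight = 7, length = 1, mean = 7/1 ≈ 7.000
  cycle 0 → 1 → 0: weight = 7, length = 2, mean = 7/2 ≈ 3.500
  cycle 0 → 2 → 0: weight = 5, length = 2, mean = 5/2 ≈ 2.500
  cycle 1 → 0 → 1: weight = 7, length = 2, mean = 7/2 ≈ 3.500
Minimum mean = 2.500, attained e.g. along the cycle 0 → 2 → 0 with weight 5 and length 2. So λ(A) = 5/2 = 5/2.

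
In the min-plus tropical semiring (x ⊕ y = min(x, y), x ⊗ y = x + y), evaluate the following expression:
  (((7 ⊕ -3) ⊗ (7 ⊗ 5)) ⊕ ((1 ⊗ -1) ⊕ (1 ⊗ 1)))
(((7 ⊕ -3) ⊗ (7 ⊗ 5)) ⊕ ((1 ⊗ -1) ⊕ (1 ⊗ 1))) = 0

Expand innermost to outermost. Recall ⊕ takes the minimum of its arguments and ⊗ takes their sum. Working out the expression (((7 ⊕ -3) ⊗ (7 ⊗ 5)) ⊕ ((1 ⊗ -1) ⊕ (1 ⊗ 1))) gives 0.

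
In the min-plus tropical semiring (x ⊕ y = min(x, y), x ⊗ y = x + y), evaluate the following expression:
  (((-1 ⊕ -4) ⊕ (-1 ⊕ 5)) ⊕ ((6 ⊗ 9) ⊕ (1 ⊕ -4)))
(((-1 ⊕ -4) ⊕ (-1 ⊕ 5)) ⊕ ((6 ⊗ 9) ⊕ (1 ⊕ -4))) = -4

Expand innermost to outermost. Recall ⊕ takes the minimum of its arguments and ⊗ takes their sum. Working out the expression (((-1 ⊕ -4) ⊕ (-1 ⊕ 5)) ⊕ ((6 ⊗ 9) ⊕ (1 ⊕ -4))) gives -4.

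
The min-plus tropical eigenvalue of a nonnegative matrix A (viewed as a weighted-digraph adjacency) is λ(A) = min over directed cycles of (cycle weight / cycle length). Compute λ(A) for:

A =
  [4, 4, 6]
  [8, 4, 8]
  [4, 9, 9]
λ(A) = 4

Enumerate directed cycles and compute their means (weight / length). Sample:
  cycle 0 → 0: weight = 4, length = 1, mean = 4/1 ≈ 4.000
  cycle 1 → 1: weight = 4, length = 1, mean = 4/1 ≈ 4.000
  cycle 2 → 2: weight = 9, length = 1, mean = 9/1 ≈ 9.000
  cycle 0 → 1 → 0: weight = 12, length = 2, mean = 12/2 ≈ 6.000
  cycle 0 → 2 → 0: weight = 10, length = 2, mean = 10/2 ≈ 5.000
  cycle 1 → 0 → 1: weight = 12, length = 2, mean = 12/2 ≈ 6.000
Minimum mean = 4.000, attained e.g. along the cycle 0 → 0 with weight 4 and length 1. So λ(A) = 4/1 = 4.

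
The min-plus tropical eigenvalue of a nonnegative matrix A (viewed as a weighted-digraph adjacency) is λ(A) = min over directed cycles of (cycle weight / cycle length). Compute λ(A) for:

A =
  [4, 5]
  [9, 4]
λ(A) = 4

Enumerate directed cycles and compute their means (weight / length). Sample:
  cycle 0 → 0: weight = 4, length = 1, mean = 4/1 ≈ 4.000
  cycle 1 → 1: weight = 4, length = 1, mean = 4/1 ≈ 4.000
  cycle 0 → 1 → 0: weight = 14, length = 2, mean = 14/2 ≈ 7.000
  cycle 1 → 0 → 1: weight = 14, length = 2, mean = 14/2 ≈ 7.000
Minimum mean = 4.000, attained e.g. along the cycle 0 → 0 with weight 4 and length 1. So λ(A) = 4/1 = 4.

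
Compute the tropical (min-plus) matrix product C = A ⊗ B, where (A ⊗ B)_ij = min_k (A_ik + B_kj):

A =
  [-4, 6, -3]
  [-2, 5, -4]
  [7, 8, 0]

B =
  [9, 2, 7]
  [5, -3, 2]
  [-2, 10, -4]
A ⊗ B =
  [-5, -2, -7]
  [-6, 0, -8]
  [-2, 5, -4]

Apply the min-plus product entry-by-entry:
  C[0][0] = min over k of (A[0][0] + B[0][0] = -4 + 9 = 5, A[0][1] + B[1][0] = 6 + 5 = 11, A[0][2] + B[2][0] = -3 + -2 = -5) = -5 (attained at k = 2)
  C[0][1] = min over k of (A[0][0] + B[0][1] = -4 + 2 = -2, A[0][1] + B[1][1] = 6 + -3 = 3, A[0][2] + B[2][1] = -3 + 10 = 7) = -2 (attained at k = 0)
  C[0][2] = min over k of (A[0][0] + B[0][2] = -4 + 7 = 3, A[0][1] + B[1][2] = 6 + 2 = 8, A[0][2] + B[2][2] = -3 + -4 = -7) = -7 (attained at k = 2)
  C[1][0] = min over k of (A[1][0] + B[0][0] = -2 + 9 = 7, A[1][1] + B[1][0] = 5 + 5 = 10, A[1][2] + B[2][0] = -4 + -2 = -6) = -6 (attained at k = 2)
  C[1][1] = min over k of (A[1][0] + B[0][1] = -2 + 2 = 0, A[1][1] + B[1][1] = 5 + -3 = 2, A[1][2] + B[2][1] = -4 + 10 = 6) = 0 (attained at k = 0)
  C[1][2] = min over k of (A[1][0] + B[0][2] = -2 + 7 = 5, A[1][1] + B[1][2] = 5 + 2 = 7, A[1][2] + B[2][2] = -4 + -4 = -8) = -8 (attained at k = 2)
  C[2][0] = min over k of (A[2][0] + B[0][0] = 7 + 9 = 16, A[2][1] + B[1][0] = 8 + 5 = 13, A[2][2] + B[2][0] = 0 + -2 = -2) = -2 (attained at k = 2)
  C[2][1] = min over k of (A[2][0] + B[0][1] = 7 + 2 = 9, A[2][1] + B[1][1] = 8 + -3 = 5, A[2][2] + B[2][1] = 0 + 10 = 10) = 5 (attained at k = 1)
  C[2][2] = min over k of (A[2][0] + B[0][2] = 7 + 7 = 14, A[2][1] + B[1][2] = 8 + 2 = 10, A[2][2] + B[2][2] = 0 + -4 = -4) = -4 (attained at k = 2)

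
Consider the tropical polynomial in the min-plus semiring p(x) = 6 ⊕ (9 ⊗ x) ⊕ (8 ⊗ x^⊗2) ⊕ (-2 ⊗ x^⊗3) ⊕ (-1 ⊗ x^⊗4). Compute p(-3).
p(-3) = -13

A tropical monomial a ⊗ x^⊗i evaluates to a + i · x. Evaluating each term at x = -3:
  Term 0 contributes 6 + 0 · -3 = 6
  Term 1 contributes 9 + 1 · -3 = 6
  Term 2 contributes 8 + 2 · -3 = 2
  Term 3 contributes -2 + 3 · -3 = -11
  Term 4 contributes -1 + 4 · -3 = -13
p(-3) = ⊕ of these = min[6, 6, 2, -11, -13] = -13.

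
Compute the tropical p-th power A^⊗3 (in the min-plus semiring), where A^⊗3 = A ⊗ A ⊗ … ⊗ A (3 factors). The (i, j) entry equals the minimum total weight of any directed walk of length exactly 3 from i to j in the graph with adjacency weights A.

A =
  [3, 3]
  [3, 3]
A^⊗3 =
  [9, 9]
  [9, 9]

Each entry (A^⊗3)_ij equals the minimum over all length-3 walks i = v_0 → v_1 → … → v_3 = j of Σ_t A[v_t][v_{t+1}]. For example, for (i, j) = (0, 1) we minimise over 4 possible intermediate vertex sequences; the minimum is 9, attained along the walk 0 → 0 → 0 → 1.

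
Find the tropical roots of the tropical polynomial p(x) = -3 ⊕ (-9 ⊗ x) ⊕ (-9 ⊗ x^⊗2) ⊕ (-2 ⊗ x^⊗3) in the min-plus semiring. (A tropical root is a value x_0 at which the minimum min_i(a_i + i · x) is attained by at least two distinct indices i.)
Roots: {-7, 0, 6}

Each tropical root is a break point of the lower envelope of the lines y = a_i + i · x (there are 4 lines, with slopes 0, 1, ..., 3). Only the lines that attain the minimum somewhere contribute to roots; other lines are dominated. Here the surviving (envelope) indices are i = 3, i = 2, i = 1, i = 0.
Intersections between consecutive envelope lines give the roots: for adjacent envelope indices i < j the intersection is x = (a_i − a_j) / (j − i). Reading off the sorted break points: {-7, 0, 6}.
Verification: at each break x_0, at least two indices attain the minimum of min_i(a_i + i · x_0).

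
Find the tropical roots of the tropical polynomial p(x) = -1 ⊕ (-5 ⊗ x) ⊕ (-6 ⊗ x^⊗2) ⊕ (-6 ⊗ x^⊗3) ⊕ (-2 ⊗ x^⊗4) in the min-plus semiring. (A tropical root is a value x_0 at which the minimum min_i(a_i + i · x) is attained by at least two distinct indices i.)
Roots: {-4, 0, 1, 4}

Each tropical root is a break point of the lower envelope of the lines y = a_i + i · x (there are 5 lines, with slopes 0, 1, ..., 4). Only the lines that attain the minimum somewhere contribute to roots; other lines are dominated. Here the surviving (envelope) indices are i = 4, i = 3, i = 2, i = 1, i = 0.
Intersections between consecutive envelope lines give the roots: for adjacent envelope indices i < j the intersection is x = (a_i − a_j) / (j − i). Reading off the sorted break points: {-4, 0, 1, 4}.
Verification: at each break x_0, at least two indices attain the minimum of min_i(a_i + i · x_0).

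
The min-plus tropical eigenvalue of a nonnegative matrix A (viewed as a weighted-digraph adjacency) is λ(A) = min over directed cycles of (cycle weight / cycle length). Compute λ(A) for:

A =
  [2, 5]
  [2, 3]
λ(A) = 2

Enumerate directed cycles and compute their means (weight / length). Sample:
  cycle 0 → 0: weight = 2, length = 1, mean = 2/1 ≈ 2.000
  cycle 1 → 1: weight = 3, length = 1, mean = 3/1 ≈ 3.000
  cycle 0 → 1 → 0: weight = 7, length = 2, mean = 7/2 ≈ 3.500
  cycle 1 → 0 → 1: weight = 7, length = 2, mean = 7/2 ≈ 3.500
Minimum mean = 2.000, attained e.g. along the cycle 0 → 0 with weight 2 and length 1. So λ(A) = 2/1 = 2.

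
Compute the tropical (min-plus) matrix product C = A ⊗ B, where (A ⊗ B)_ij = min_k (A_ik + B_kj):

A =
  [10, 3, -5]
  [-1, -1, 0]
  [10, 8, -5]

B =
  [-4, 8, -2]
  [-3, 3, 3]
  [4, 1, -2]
A ⊗ B =
  [-1, -4, -7]
  [-5, 1, -3]
  [-1, -4, -7]

Apply the min-plus product entry-by-entry:
  C[0][0] = min over k of (A[0][0] + B[0][0] = 10 + -4 = 6, A[0][1] + B[1][0] = 3 + -3 = 0, A[0][2] + B[2][0] = -5 + 4 = -1) = -1 (attained at k = 2)
  C[0][1] = min over k of (A[0][0] + B[0][1] = 10 + 8 = 18, A[0][1] + B[1][1] = 3 + 3 = 6, A[0][2] + B[2][1] = -5 + 1 = -4) = -4 (attained at k = 2)
  C[0][2] = min over k of (A[0][0] + B[0][2] = 10 + -2 = 8, A[0][1] + B[1][2] = 3 + 3 = 6, A[0][2] + B[2][2] = -5 + -2 = -7) = -7 (attained at k = 2)
  C[1][0] = min over k of (A[1][0] + B[0][0] = -1 + -4 = -5, A[1][1] + B[1][0] = -1 + -3 = -4, A[1][2] + B[2][0] = 0 + 4 = 4) = -5 (attained at k = 0)
  C[1][1] = min over k of (A[1][0] + B[0][1] = -1 + 8 = 7, A[1][1] + B[1][1] = -1 + 3 = 2, A[1][2] + B[2][1] = 0 + 1 = 1) = 1 (attained at k = 2)
  C[1][2] = min over k of (A[1][0] + B[0][2] = -1 + -2 = -3, A[1][1] + B[1][2] = -1 + 3 = 2, A[1][2] + B[2][2] = 0 + -2 = -2) = -3 (attained at k = 0)
  C[2][0] = min over k of (A[2][0] + B[0][0] = 10 + -4 = 6, A[2][1] + B[1][0] = 8 + -3 = 5, A[2][2] + B[2][0] = -5 + 4 = -1) = -1 (attained at k = 2)
  C[2][1] = min over k of (A[2][0] + B[0][1] = 10 + 8 = 18, A[2][1] + B[1][1] = 8 + 3 = 11, A[2][2] + B[2][1] = -5 + 1 = -4) = -4 (attained at k = 2)
  C[2][2] = min over k of (A[2][0] + B[0][2] = 10 + -2 = 8, A[2][1] + B[1][2] = 8 + 3 = 11, A[2][2] + B[2][2] = -5 + -2 = -7) = -7 (attained at k = 2)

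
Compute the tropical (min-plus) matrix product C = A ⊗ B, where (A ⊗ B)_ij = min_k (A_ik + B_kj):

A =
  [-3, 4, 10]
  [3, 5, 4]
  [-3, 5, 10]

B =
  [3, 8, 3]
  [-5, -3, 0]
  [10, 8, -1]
A ⊗ B =
  [-1, 1, 0]
  [0, 2, 3]
  [0, 2, 0]

Apply the min-plus product entry-by-entry:
  C[0][0] = min over k of (A[0][0] + B[0][0] = -3 + 3 = 0, A[0][1] + B[1][0] = 4 + -5 = -1, A[0][2] + B[2][0] = 10 + 10 = 20) = -1 (attained at k = 1)
  C[0][1] = min over k of (A[0][0] + B[0][1] = -3 + 8 = 5, A[0][1] + B[1][1] = 4 + -3 = 1, A[0][2] + B[2][1] = 10 + 8 = 18) = 1 (attained at k = 1)
  C[0][2] = min over k of (A[0][0] + B[0][2] = -3 + 3 = 0, A[0][1] + B[1][2] = 4 + 0 = 4, A[0][2] + B[2][2] = 10 + -1 = 9) = 0 (attained at k = 0)
  C[1][0] = min over k of (A[1][0] + B[0][0] = 3 + 3 = 6, A[1][1] + B[1][0] = 5 + -5 = 0, A[1][2] + B[2][0] = 4 + 10 = 14) = 0 (attained at k = 1)
  C[1][1] = min over k of (A[1][0] + B[0][1] = 3 + 8 = 11, A[1][1] + B[1][1] = 5 + -3 = 2, A[1][2] + B[2][1] = 4 + 8 = 12) = 2 (attained at k = 1)
  C[1][2] = min over k of (A[1][0] + B[0][2] = 3 + 3 = 6, A[1][1] + B[1][2] = 5 + 0 = 5, A[1][2] + B[2][2] = 4 + -1 = 3) = 3 (attained at k = 2)
  C[2][0] = min over k of (A[2][0] + B[0][0] = -3 + 3 = 0, A[2][1] + B[1][0] = 5 + -5 = 0, A[2][2] + B[2][0] = 10 + 10 = 20) = 0 (attained at k = 0)
  C[2][1] = min over k of (A[2][0] + B[0][1] = -3 + 8 = 5, A[2][1] + B[1][1] = 5 + -3 = 2, A[2][2] + B[2][1] = 10 + 8 = 18) = 2 (attained at k = 1)
  C[2][2] = min over k of (A[2][0] + B[0][2] = -3 + 3 = 0, A[2][1] + B[1][2] = 5 + 0 = 5, A[2][2] + B[2][2] = 10 + -1 = 9) = 0 (attained at k = 0)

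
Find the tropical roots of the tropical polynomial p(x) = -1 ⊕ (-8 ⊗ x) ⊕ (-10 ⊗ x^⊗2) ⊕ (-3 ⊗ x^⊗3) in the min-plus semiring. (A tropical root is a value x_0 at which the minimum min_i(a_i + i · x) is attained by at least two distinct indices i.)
Roots: {-7, 2, 7}

Each tropical root is a break point of the lower envelope of the lines y = a_i + i · x (there are 4 lines, with slopes 0, 1, ..., 3). Only the lines that attain the minimum somewhere contribute to roots; other lines are dominated. Here the surviving (envelope) indices are i = 3, i = 2, i = 1, i = 0.
Intersections between consecutive envelope lines give the roots: for adjacent envelope indices i < j the intersection is x = (a_i − a_j) / (j − i). Reading off the sorted break points: {-7, 2, 7}.
Verification: at each break x_0, at least two indices attain the minimum of min_i(a_i + i · x_0).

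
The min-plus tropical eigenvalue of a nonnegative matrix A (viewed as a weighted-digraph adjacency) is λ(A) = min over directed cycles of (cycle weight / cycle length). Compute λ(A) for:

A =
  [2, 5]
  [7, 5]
λ(A) = 2

Enumerate directed cycles and compute their means (weight / length). Sample:
  cycle 0 → 0: weight = 2, length = 1, mean = 2/1 ≈ 2.000
  cycle 1 → 1: weight = 5, length = 1, mean = 5/1 ≈ 5.000
  cycle 0 → 1 → 0: weight = 12, length = 2, mean = 12/2 ≈ 6.000
  cycle 1 → 0 → 1: weight = 12, length = 2, mean = 12/2 ≈ 6.000
Minimum mean = 2.000, attained e.g. along the cycle 0 → 0 with weight 2 and length 1. So λ(A) = 2/1 = 2.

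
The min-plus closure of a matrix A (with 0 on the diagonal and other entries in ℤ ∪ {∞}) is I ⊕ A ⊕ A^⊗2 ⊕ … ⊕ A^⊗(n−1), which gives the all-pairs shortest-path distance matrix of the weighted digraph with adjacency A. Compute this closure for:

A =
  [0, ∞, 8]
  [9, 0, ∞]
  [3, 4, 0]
Closure =
  [0, 12, 8]
  [9, 0, 17]
  [3, 4, 0]

This is the Floyd-Warshall all-pairs shortest-path computation. For each intermediate vertex k = 0, 1, …, 2, update dist[i][j] ← min(dist[i][j], dist[i][k] + dist[k][j]). The final matrix gives, for each (i, j), the minimum total weight of any directed path from i to j (possibly empty when i = j).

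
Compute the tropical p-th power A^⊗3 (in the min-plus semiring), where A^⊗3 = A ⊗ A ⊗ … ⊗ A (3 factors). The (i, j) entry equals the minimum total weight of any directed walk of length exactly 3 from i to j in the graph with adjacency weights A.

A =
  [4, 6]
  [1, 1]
A^⊗3 =
  [8, 8]
  [3, 3]

Each entry (A^⊗3)_ij equals the minimum over all length-3 walks i = v_0 → v_1 → … → v_3 = j of Σ_t A[v_t][v_{t+1}]. For example, for (i, j) = (0, 1) we minimise over 4 possible intermediate vertex sequences; the minimum is 8, attained along the walk 0 → 1 → 1 → 1.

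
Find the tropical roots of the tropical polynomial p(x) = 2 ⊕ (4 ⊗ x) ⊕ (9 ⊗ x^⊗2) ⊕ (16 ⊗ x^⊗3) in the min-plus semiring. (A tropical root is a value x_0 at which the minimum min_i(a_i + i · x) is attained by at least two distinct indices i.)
Roots: {-7, -5, -2}

Each tropical root is a break point of the lower envelope of the lines y = a_i + i · x (there are 4 lines, with slopes 0, 1, ..., 3). Only the lines that attain the minimum somewhere contribute to roots; other lines are dominated. Here the surviving (envelope) indices are i = 3, i = 2, i = 1, i = 0.
Intersections between consecutive envelope lines give the roots: for adjacent envelope indices i < j the intersection is x = (a_i − a_j) / (j − i). Reading off the sorted break points: {-7, -5, -2}.
Verification: at each break x_0, at least two indices attain the minimum of min_i(a_i + i · x_0).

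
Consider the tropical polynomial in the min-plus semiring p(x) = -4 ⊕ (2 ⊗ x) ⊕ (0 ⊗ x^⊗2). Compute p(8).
p(8) = -4

A tropical monomial a ⊗ x^⊗i evaluates to a + i · x. Evaluating each term at x = 8:
  Term 0 contributes -4 + 0 · 8 = -4
  Term 1 contributes 2 + 1 · 8 = 10
  Term 2 contributes 0 + 2 · 8 = 16
p(8) = ⊕ of these = min[-4, 10, 16] = -4.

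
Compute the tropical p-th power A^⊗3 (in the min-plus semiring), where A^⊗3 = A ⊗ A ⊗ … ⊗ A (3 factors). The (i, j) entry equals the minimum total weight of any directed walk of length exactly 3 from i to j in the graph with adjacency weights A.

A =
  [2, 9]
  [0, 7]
A^⊗3 =
  [6, 13]
  [4, 11]

Each entry (A^⊗3)_ij equals the minimum over all length-3 walks i = v_0 → v_1 → … → v_3 = j of Σ_t A[v_t][v_{t+1}]. For example, for (i, j) = (0, 1) we minimise over 4 possible intermediate vertex sequences; the minimum is 13, attained along the walk 0 → 0 → 0 → 1.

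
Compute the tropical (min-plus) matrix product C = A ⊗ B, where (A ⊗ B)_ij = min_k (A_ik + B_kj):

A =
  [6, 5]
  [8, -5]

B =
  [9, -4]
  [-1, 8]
A ⊗ B =
  [4, 2]
  [-6, 3]

Apply the min-plus product entry-by-entry:
  C[0][0] = min over k of (A[0][0] + B[0][0] = 6 + 9 = 15, A[0][1] + B[1][0] = 5 + -1 = 4) = 4 (attained at k = 1)
  C[0][1] = min over k of (A[0][0] + B[0][1] = 6 + -4 = 2, A[0][1] + B[1][1] = 5 + 8 = 13) = 2 (attained at k = 0)
  C[1][0] = min over k of (A[1][0] + B[0][0] = 8 + 9 = 17, A[1][1] + B[1][0] = -5 + -1 = -6) = -6 (attained at k = 1)
  C[1][1] = min over k of (A[1][0] + B[0][1] = 8 + -4 = 4, A[1][1] + B[1][1] = -5 + 8 = 3) = 3 (attained at k = 1)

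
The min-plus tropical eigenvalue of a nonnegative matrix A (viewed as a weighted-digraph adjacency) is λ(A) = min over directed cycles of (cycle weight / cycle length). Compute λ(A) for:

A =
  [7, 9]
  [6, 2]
λ(A) = 2

Enumerate directed cycles and compute their means (weight / length). Sample:
  cycle 0 → 0: weight = 7, length = 1, mean = 7/1 ≈ 7.000
  cycle 1 → 1: weight = 2, length = 1, mean = 2/1 ≈ 2.000
  cycle 0 → 1 → 0: weight = 15, length = 2, mean = 15/2 ≈ 7.500
  cycle 1 → 0 → 1: weight = 15, length = 2, mean = 15/2 ≈ 7.500
Minimum mean = 2.000, attained e.g. along the cycle 1 → 1 with weight 2 and length 1. So λ(A) = 2/1 = 2.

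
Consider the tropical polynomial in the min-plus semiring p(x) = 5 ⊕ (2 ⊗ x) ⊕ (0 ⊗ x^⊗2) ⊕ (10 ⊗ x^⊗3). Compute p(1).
p(1) = 2

A tropical monomial a ⊗ x^⊗i evaluates to a + i · x. Evaluating each term at x = 1:
  Term 0 contributes 5 + 0 · 1 = 5
  Term 1 contributes 2 + 1 · 1 = 3
  Term 2 contributes 0 + 2 · 1 = 2
  Term 3 contributes 10 + 3 · 1 = 13
p(1) = ⊕ of these = min[5, 3, 2, 13] = 2.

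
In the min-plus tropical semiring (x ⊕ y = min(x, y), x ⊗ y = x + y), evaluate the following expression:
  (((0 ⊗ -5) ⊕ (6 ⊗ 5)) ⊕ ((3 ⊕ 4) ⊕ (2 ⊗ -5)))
(((0 ⊗ -5) ⊕ (6 ⊗ 5)) ⊕ ((3 ⊕ 4) ⊕ (2 ⊗ -5))) = -5

Expand innermost to outermost. Recall ⊕ takes the minimum of its arguments and ⊗ takes their sum. Working out the expression (((0 ⊗ -5) ⊕ (6 ⊗ 5)) ⊕ ((3 ⊕ 4) ⊕ (2 ⊗ -5))) gives -5.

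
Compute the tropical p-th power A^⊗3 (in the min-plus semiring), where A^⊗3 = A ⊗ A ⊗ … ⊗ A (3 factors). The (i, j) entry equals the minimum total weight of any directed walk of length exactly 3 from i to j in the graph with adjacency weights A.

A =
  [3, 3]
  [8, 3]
A^⊗3 =
  [9, 9]
  [14, 9]

Each entry (A^⊗3)_ij equals the minimum over all length-3 walks i = v_0 → v_1 → … → v_3 = j of Σ_t A[v_t][v_{t+1}]. For example, for (i, j) = (0, 1) we minimise over 4 possible intermediate vertex sequences; the minimum is 9, attained along the walk 0 → 0 → 0 → 1.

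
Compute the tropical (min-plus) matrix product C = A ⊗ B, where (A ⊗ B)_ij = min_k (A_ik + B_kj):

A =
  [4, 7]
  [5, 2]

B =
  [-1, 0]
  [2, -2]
A ⊗ B =
  [3, 4]
  [4, 0]

Apply the min-plus product entry-by-entry:
  C[0][0] = min over k of (A[0][0] + B[0][0] = 4 + -1 = 3, A[0][1] + B[1][0] = 7 + 2 = 9) = 3 (attained at k = 0)
  C[0][1] = min over k of (A[0][0] + B[0][1] = 4 + 0 = 4, A[0][1] + B[1][1] = 7 + -2 = 5) = 4 (attained at k = 0)
  C[1][0] = min over k of (A[1][0] + B[0][0] = 5 + -1 = 4, A[1][1] + B[1][0] = 2 + 2 = 4) = 4 (attained at k = 0)
  C[1][1] = min over k of (A[1][0] + B[0][1] = 5 + 0 = 5, A[1][1] + B[1][1] = 2 + -2 = 0) = 0 (attained at k = 1)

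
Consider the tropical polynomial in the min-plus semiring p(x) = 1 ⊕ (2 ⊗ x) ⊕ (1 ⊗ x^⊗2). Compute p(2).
p(2) = 1

A tropical monomial a ⊗ x^⊗i evaluates to a + i · x. Evaluating each term at x = 2:
  Term 0 contributes 1 + 0 · 2 = 1
  Term 1 contributes 2 + 1 · 2 = 4
  Term 2 contributes 1 + 2 · 2 = 5
p(2) = ⊕ of these = min[1, 4, 5] = 1.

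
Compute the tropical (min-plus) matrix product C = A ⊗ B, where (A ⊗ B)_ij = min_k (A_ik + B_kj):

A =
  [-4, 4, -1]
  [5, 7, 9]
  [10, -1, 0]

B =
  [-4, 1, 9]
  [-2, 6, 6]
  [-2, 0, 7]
A ⊗ B =
  [-8, -3, 5]
  [1, 6, 13]
  [-3, 0, 5]

Apply the min-plus product entry-by-entry:
  C[0][0] = min over k of (A[0][0] + B[0][0] = -4 + -4 = -8, A[0][1] + B[1][0] = 4 + -2 = 2, A[0][2] + B[2][0] = -1 + -2 = -3) = -8 (attained at k = 0)
  C[0][1] = min over k of (A[0][0] + B[0][1] = -4 + 1 = -3, A[0][1] + B[1][1] = 4 + 6 = 10, A[0][2] + B[2][1] = -1 + 0 = -1) = -3 (attained at k = 0)
  C[0][2] = min over k of (A[0][0] + B[0][2] = -4 + 9 = 5, A[0][1] + B[1][2] = 4 + 6 = 10, A[0][2] + B[2][2] = -1 + 7 = 6) = 5 (attained at k = 0)
  C[1][0] = min over k of (A[1][0] + B[0][0] = 5 + -4 = 1, A[1][1] + B[1][0] = 7 + -2 = 5, A[1][2] + B[2][0] = 9 + -2 = 7) = 1 (attained at k = 0)
  C[1][1] = min over k of (A[1][0] + B[0][1] = 5 + 1 = 6, A[1][1] + B[1][1] = 7 + 6 = 13, A[1][2] + B[2][1] = 9 + 0 = 9) = 6 (attained at k = 0)
  C[1][2] = min over k of (A[1][0] + B[0][2] = 5 + 9 = 14, A[1][1] + B[1][2] = 7 + 6 = 13, A[1][2] + B[2][2] = 9 + 7 = 16) = 13 (attained at k = 1)
  C[2][0] = min over k of (A[2][0] + B[0][0] = 10 + -4 = 6, A[2][1] + B[1][0] = -1 + -2 = -3, A[2][2] + B[2][0] = 0 + -2 = -2) = -3 (attained at k = 1)
  C[2][1] = min over k of (A[2][0] + B[0][1] = 10 + 1 = 11, A[2][1] + B[1][1] = -1 + 6 = 5, A[2][2] + B[2][1] = 0 + 0 = 0) = 0 (attained at k = 2)
  C[2][2] = min over k of (A[2][0] + B[0][2] = 10 + 9 = 19, A[2][1] + B[1][2] = -1 + 6 = 5, A[2][2] + B[2][2] = 0 + 7 = 7) = 5 (attained at k = 1)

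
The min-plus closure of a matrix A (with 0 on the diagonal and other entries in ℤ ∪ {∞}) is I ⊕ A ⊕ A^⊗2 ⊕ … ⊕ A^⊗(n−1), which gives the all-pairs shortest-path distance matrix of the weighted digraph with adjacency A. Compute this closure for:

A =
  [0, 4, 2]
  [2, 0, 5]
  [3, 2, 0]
Closure =
  [0, 4, 2]
  [2, 0, 4]
  [3, 2, 0]

This is the Floyd-Warshall all-pairs shortest-path computation. For each intermediate vertex k = 0, 1, …, 2, update dist[i][j] ← min(dist[i][j], dist[i][k] + dist[k][j]). The final matrix gives, for each (i, j), the minimum total weight of any directed path from i to j (possibly empty when i = j).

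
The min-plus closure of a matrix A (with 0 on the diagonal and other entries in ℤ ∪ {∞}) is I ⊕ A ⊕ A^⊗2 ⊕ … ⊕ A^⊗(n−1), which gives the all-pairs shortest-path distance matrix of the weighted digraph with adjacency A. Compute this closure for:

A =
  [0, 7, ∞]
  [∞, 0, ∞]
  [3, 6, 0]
Closure =
  [0, 7, ∞]
  [∞, 0, ∞]
  [3, 6, 0]

This is the Floyd-Warshall all-pairs shortest-path computation. For each intermediate vertex k = 0, 1, …, 2, update dist[i][j] ← min(dist[i][j], dist[i][k] + dist[k][j]). The final matrix gives, for each (i, j), the minimum total weight of any directed path from i to j (possibly empty when i = j).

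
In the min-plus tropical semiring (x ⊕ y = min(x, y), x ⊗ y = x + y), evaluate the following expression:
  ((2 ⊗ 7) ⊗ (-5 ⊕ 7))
((2 ⊗ 7) ⊗ (-5 ⊕ 7)) = 4

Expand innermost to outermost. Recall ⊕ takes the minimum of its arguments and ⊗ takes their sum. Working out the expression ((2 ⊗ 7) ⊗ (-5 ⊕ 7)) gives 4.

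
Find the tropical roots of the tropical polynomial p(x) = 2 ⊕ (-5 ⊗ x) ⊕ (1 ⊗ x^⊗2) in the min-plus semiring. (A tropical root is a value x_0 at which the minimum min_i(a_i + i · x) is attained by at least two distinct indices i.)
Roots: {-6, 7}

Each tropical root is a break point of the lower envelope of the lines y = a_i + i · x (there are 3 lines, with slopes 0, 1, ..., 2). Only the lines that attain the minimum somewhere contribute to roots; other lines are dominated. Here the surviving (envelope) indices are i = 2, i = 1, i = 0.
Intersections between consecutive envelope lines give the roots: for adjacent envelope indices i < j the intersection is x = (a_i − a_j) / (j − i). Reading off the sorted break points: {-6, 7}.
Verification: at each break x_0, at least two indices attain the minimum of min_i(a_i + i · x_0).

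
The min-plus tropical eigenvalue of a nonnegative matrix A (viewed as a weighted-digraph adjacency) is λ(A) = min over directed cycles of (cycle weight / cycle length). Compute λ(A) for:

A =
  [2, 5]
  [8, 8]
λ(A) = 2

Enumerate directed cycles and compute their means (weight / length). Sample:
  cycle 0 → 0: weight = 2, length = 1, mean = 2/1 ≈ 2.000
  cycle 1 → 1: weight = 8, length = 1, mean = 8/1 ≈ 8.000
  cycle 0 → 1 → 0: weight = 13, length = 2, mean = 13/2 ≈ 6.500
  cycle 1 → 0 → 1: weight = 13, length = 2, mean = 13/2 ≈ 6.500
Minimum mean = 2.000, attained e.g. along the cycle 0 → 0 with weight 2 and length 1. So λ(A) = 2/1 = 2.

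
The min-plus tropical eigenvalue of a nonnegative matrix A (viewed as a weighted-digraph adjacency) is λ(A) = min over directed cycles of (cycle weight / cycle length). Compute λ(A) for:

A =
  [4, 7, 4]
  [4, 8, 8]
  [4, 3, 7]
λ(A) = 11/3

Enumerate directed cycles and compute their means (weight / length). Sample:
  cycle 0 → 0: weight = 4, length = 1, mean = 4/1 ≈ 4.000
  cycle 1 → 1: weight = 8, length = 1, mean = 8/1 ≈ 8.000
  cycle 2 → 2: weight = 7, length = 1, mean = 7/1 ≈ 7.000
  cycle 0 → 1 → 0: weight = 11, length = 2, mean = 11/2 ≈ 5.500
  cycle 0 → 2 → 0: weight = 8, length = 2, mean = 8/2 ≈ 4.000
  cycle 1 → 0 → 1: weight = 11, length = 2, mean = 11/2 ≈ 5.500
Minimum mean = 3.667, attained e.g. along the cycle 0 → 2 → 1 → 0 with weight 11 and length 3. So λ(A) = 11/3 = 11/3.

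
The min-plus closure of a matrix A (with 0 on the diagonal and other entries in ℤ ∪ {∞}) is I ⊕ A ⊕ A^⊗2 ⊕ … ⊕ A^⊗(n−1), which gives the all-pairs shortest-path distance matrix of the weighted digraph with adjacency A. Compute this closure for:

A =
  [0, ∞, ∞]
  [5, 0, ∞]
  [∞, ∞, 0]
Closure =
  [0, ∞, ∞]
  [5, 0, ∞]
  [∞, ∞, 0]

This is the Floyd-Warshall all-pairs shortest-path computation. For each intermediate vertex k = 0, 1, …, 2, update dist[i][j] ← min(dist[i][j], dist[i][k] + dist[k][j]). The final matrix gives, for each (i, j), the minimum total weight of any directed path from i to j (possibly empty when i = j).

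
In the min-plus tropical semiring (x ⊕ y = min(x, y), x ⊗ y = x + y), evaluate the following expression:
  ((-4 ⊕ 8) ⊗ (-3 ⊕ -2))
((-4 ⊕ 8) ⊗ (-3 ⊕ -2)) = -7

Expand innermost to outermost. Recall ⊕ takes the minimum of its arguments and ⊗ takes their sum. Working out the expression ((-4 ⊕ 8) ⊗ (-3 ⊕ -2)) gives -7.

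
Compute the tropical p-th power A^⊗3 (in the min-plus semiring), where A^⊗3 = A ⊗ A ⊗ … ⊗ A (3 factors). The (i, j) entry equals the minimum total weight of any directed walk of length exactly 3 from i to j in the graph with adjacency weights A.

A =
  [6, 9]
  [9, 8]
A^⊗3 =
  [18, 21]
  [21, 24]

Each entry (A^⊗3)_ij equals the minimum over all length-3 walks i = v_0 → v_1 → … → v_3 = j of Σ_t A[v_t][v_{t+1}]. For example, for (i, j) = (0, 1) we minimise over 4 possible intermediate vertex sequences; the minimum is 21, attained along the walk 0 → 0 → 0 → 1.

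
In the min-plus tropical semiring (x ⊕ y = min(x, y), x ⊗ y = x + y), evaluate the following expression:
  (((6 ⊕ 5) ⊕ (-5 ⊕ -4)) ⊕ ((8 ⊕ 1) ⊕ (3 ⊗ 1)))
(((6 ⊕ 5) ⊕ (-5 ⊕ -4)) ⊕ ((8 ⊕ 1) ⊕ (3 ⊗ 1))) = -5

Expand innermost to outermost. Recall ⊕ takes the minimum of its arguments and ⊗ takes their sum. Working out the expression (((6 ⊕ 5) ⊕ (-5 ⊕ -4)) ⊕ ((8 ⊕ 1) ⊕ (3 ⊗ 1))) gives -5.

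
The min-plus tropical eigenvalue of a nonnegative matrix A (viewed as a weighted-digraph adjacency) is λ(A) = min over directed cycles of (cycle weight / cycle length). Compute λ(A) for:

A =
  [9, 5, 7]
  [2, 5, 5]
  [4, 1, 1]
λ(A) = 1

Enumerate directed cycles and compute their means (weight / length). Sample:
  cycle 0 → 0: weight = 9, length = 1, mean = 9/1 ≈ 9.000
  cycle 1 → 1: weight = 5, length = 1, mean = 5/1 ≈ 5.000
  cycle 2 → 2: weight = 1, length = 1, mean = 1/1 ≈ 1.000
  cycle 0 → 1 → 0: weight = 7, length = 2, mean = 7/2 ≈ 3.500
  cycle 0 → 2 → 0: weight = 11, length = 2, mean = 11/2 ≈ 5.500
  cycle 1 → 0 → 1: weight = 7, length = 2, mean = 7/2 ≈ 3.500
Minimum mean = 1.000, attained e.g. along the cycle 2 → 2 with weight 1 and length 1. So λ(A) = 1/1 = 1.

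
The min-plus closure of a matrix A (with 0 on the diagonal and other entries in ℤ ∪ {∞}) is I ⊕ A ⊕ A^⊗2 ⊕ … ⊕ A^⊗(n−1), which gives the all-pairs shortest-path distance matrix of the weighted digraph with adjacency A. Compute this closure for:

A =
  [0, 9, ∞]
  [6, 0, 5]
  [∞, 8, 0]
Closure =
  [0, 9, 14]
  [6, 0, 5]
  [14, 8, 0]

This is the Floyd-Warshall all-pairs shortest-path computation. For each intermediate vertex k = 0, 1, …, 2, update dist[i][j] ← min(dist[i][j], dist[i][k] + dist[k][j]). The final matrix gives, for each (i, j), the minimum total weight of any directed path from i to j (possibly empty when i = j).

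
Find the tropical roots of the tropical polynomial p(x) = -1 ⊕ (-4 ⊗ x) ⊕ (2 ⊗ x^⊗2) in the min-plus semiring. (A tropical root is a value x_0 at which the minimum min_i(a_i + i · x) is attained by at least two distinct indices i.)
Roots: {-6, 3}

Each tropical root is a break point of the lower envelope of the lines y = a_i + i · x (there are 3 lines, with slopes 0, 1, ..., 2). Only the lines that attain the minimum somewhere contribute to roots; other lines are dominated. Here the surviving (envelope) indices are i = 2, i = 1, i = 0.
Intersections between consecutive envelope lines give the roots: for adjacent envelope indices i < j the intersection is x = (a_i − a_j) / (j − i). Reading off the sorted break points: {-6, 3}.
Verification: at each break x_0, at least two indices attain the minimum of min_i(a_i + i · x_0).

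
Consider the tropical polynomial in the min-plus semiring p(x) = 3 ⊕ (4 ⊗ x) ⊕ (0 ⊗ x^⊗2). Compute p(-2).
p(-2) = -4

A tropical monomial a ⊗ x^⊗i evaluates to a + i · x. Evaluating each term at x = -2:
  Term 0 contributes 3 + 0 · -2 = 3
  Term 1 contributes 4 + 1 · -2 = 2
  Term 2 contributes 0 + 2 · -2 = -4
p(-2) = ⊕ of these = min[3, 2, -4] = -4.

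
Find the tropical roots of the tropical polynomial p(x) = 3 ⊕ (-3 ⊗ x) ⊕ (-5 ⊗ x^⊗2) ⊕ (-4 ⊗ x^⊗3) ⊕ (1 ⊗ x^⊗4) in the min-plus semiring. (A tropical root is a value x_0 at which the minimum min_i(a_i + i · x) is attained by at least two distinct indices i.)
Roots: {-5, -1, 2, 6}

Each tropical root is a break point of the lower envelope of the lines y = a_i + i · x (there are 5 lines, with slopes 0, 1, ..., 4). Only the lines that attain the minimum somewhere contribute to roots; other lines are dominated. Here the surviving (envelope) indices are i = 4, i = 3, i = 2, i = 1, i = 0.
Intersections between consecutive envelope lines give the roots: for adjacent envelope indices i < j the intersection is x = (a_i − a_j) / (j − i). Reading off the sorted break points: {-5, -1, 2, 6}.
Verification: at each break x_0, at least two indices attain the minimum of min_i(a_i + i · x_0).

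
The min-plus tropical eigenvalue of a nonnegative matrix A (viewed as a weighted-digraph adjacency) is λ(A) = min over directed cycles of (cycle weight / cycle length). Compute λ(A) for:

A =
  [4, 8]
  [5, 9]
λ(A) = 4

Enumerate directed cycles and compute their means (weight / length). Sample:
  cycle 0 → 0: weight = 4, length = 1, mean = 4/1 ≈ 4.000
  cycle 1 → 1: weight = 9, length = 1, mean = 9/1 ≈ 9.000
  cycle 0 → 1 → 0: weight = 13, length = 2, mean = 13/2 ≈ 6.500
  cycle 1 → 0 → 1: weight = 13, length = 2, mean = 13/2 ≈ 6.500
Minimum mean = 4.000, attained e.g. along the cycle 0 → 0 with weight 4 and length 1. So λ(A) = 4/1 = 4.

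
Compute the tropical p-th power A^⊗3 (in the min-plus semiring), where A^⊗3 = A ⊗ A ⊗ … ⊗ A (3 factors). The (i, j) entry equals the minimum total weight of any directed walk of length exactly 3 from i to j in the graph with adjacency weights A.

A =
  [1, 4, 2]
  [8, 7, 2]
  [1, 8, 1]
A^⊗3 =
  [3, 6, 4]
  [4, 7, 4]
  [3, 6, 3]

Each entry (A^⊗3)_ij equals the minimum over all length-3 walks i = v_0 → v_1 → … → v_3 = j of Σ_t A[v_t][v_{t+1}]. For example, for (i, j) = (0, 2) we minimise over 9 possible intermediate vertex sequences; the minimum is 4, attained along the walk 0 → 0 → 0 → 2.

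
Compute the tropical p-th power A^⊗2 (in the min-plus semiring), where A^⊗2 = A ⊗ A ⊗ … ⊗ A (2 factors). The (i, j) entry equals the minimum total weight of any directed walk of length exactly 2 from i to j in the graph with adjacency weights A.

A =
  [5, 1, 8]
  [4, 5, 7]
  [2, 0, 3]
A^⊗2 =
  [5, 6, 8]
  [9, 5, 10]
  [4, 3, 6]

Each entry (A^⊗2)_ij equals the minimum over all length-2 walks i = v_0 → v_1 → … → v_2 = j of Σ_t A[v_t][v_{t+1}]. For example, for (i, j) = (0, 2) we minimise over 3 possible intermediate vertex sequences; the minimum is 8, attained along the walk 0 → 1 → 2.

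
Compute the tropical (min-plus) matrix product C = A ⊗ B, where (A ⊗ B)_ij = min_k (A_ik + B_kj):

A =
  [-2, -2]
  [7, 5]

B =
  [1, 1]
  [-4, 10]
A ⊗ B =
  [-6, -1]
  [1, 8]

Apply the min-plus product entry-by-entry:
  C[0][0] = min over k of (A[0][0] + B[0][0] = -2 + 1 = -1, A[0][1] + B[1][0] = -2 + -4 = -6) = -6 (attained at k = 1)
  C[0][1] = min over k of (A[0][0] + B[0][1] = -2 + 1 = -1, A[0][1] + B[1][1] = -2 + 10 = 8) = -1 (attained at k = 0)
  C[1][0] = min over k of (A[1][0] + B[0][0] = 7 + 1 = 8, A[1][1] + B[1][0] = 5 + -4 = 1) = 1 (attained at k = 1)
  C[1][1] = min over k of (A[1][0] + B[0][1] = 7 + 1 = 8, A[1][1] + B[1][1] = 5 + 10 = 15) = 8 (attained at k = 0)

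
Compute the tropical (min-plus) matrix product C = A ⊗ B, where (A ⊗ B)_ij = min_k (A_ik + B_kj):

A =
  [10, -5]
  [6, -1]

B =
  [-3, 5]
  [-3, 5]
A ⊗ B =
  [-8, 0]
  [-4, 4]

Apply the min-plus product entry-by-entry:
  C[0][0] = min over k of (A[0][0] + B[0][0] = 10 + -3 = 7, A[0][1] + B[1][0] = -5 + -3 = -8) = -8 (attained at k = 1)
  C[0][1] = min over k of (A[0][0] + B[0][1] = 10 + 5 = 15, A[0][1] + B[1][1] = -5 + 5 = 0) = 0 (attained at k = 1)
  C[1][0] = min over k of (A[1][0] + B[0][0] = 6 + -3 = 3, A[1][1] + B[1][0] = -1 + -3 = -4) = -4 (attained at k = 1)
  C[1][1] = min over k of (A[1][0] + B[0][1] = 6 + 5 = 11, A[1][1] + B[1][1] = -1 + 5 = 4) = 4 (attained at k = 1)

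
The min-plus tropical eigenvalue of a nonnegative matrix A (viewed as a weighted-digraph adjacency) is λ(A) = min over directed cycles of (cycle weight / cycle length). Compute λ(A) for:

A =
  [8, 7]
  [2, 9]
λ(A) = 9/2

Enumerate directed cycles and compute their means (weight / length). Sample:
  cycle 0 → 0: weight = 8, length = 1, mean = 8/1 ≈ 8.000
  cycle 1 → 1: weight = 9, length = 1, mean = 9/1 ≈ 9.000
  cycle 0 → 1 → 0: weight = 9, length = 2, mean = 9/2 ≈ 4.500
  cycle 1 → 0 → 1: weight = 9, length = 2, mean = 9/2 ≈ 4.500
Minimum mean = 4.500, attained e.g. along the cycle 0 → 1 → 0 with weight 9 and length 2. So λ(A) = 9/2 = 9/2.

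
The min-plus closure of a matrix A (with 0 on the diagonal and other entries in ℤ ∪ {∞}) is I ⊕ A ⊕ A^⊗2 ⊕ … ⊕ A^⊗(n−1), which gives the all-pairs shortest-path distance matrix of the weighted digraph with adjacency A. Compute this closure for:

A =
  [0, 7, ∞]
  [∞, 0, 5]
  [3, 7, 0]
Closure =
  [0, 7, 12]
  [8, 0, 5]
  [3, 7, 0]

This is the Floyd-Warshall all-pairs shortest-path computation. For each intermediate vertex k = 0, 1, …, 2, update dist[i][j] ← min(dist[i][j], dist[i][k] + dist[k][j]). The final matrix gives, for each (i, j), the minimum total weight of any directed path from i to j (possibly empty when i = j).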